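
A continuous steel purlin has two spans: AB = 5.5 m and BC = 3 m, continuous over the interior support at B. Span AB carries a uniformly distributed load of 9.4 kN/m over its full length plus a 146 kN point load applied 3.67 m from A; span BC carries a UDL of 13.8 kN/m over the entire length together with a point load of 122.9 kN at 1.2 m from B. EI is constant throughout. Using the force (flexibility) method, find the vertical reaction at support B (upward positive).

R_B = 294.8 kN

Take M_B as the redundant. Released structure: two simple spans AB and BC with a hinge at B.
End slopes at the hinge B, treating each span as simply supported:
  span AB: UDL 9.4: wL³/(24EI) = 65.16/EI
  span AB: point load 146 at a = 3.67: Pab(L + a)/(6LEI) = 272.5/EI
  span BC: UDL 13.8: wL³/(24EI) = 15.53/EI
  span BC: point load 122.9 at a = 1.2: Pab(L + b)/(6LEI) = 70.79/EI
  relative rotation θ_0 = (337.6 + 86.32)/EI = 424/EI
A unit hogging moment at B produces rotation L₁/(3EI) + L₂/(3EI) = 2.833/EI.
Slope continuity at B: θ_0 = M_B·2.833/EI, so M_B = 424/2.833 = 149.6 kN·m (hogging).
Span AB, ΣM about A with M_B applied at B: R_B^{AB}·5.5 = 678 + 149.6, so R_B^{AB} = 150.5 kN and R_A = 197.7 − 150.5 = 47.22 kN.
Span BC, ΣM about C: R_B^{BC}·3 = 283.3 + 149.6, so R_B^{BC} = 144.3 kN and R_C = 164.3 − 144.3 = 19.98 kN.
R_B = 150.5 + 144.3 = 294.8 kN.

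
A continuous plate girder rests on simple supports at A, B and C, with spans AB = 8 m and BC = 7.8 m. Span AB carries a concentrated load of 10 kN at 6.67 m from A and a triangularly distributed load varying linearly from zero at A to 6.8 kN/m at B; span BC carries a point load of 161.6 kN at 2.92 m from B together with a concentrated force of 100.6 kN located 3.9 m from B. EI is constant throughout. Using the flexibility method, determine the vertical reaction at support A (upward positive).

R_A = -15.64 kN

Insert a hinge at B; M_B is the redundant, and each span becomes simply supported.
End slopes at the hinge B, treating each span as simply supported:
  span AB: point load 10 at a = 6.67: Pab(L + a)/(6LEI) = 27.11/EI
  span AB: triangular load, peak 6.8: w₀L³/(45EI) = 77.37/EI
  span BC: point load 161.6 at a = 2.92: Pab(L + b)/(6LEI) = 623.9/EI
  span BC: point load 100.6 at a = 3.9: Pab(L + b)/(6LEI) = 382.5/EI
  relative rotation θ_0 = (104.5 + 1006)/EI = 1111/EI
A unit hogging moment at B produces rotation L₁/(3EI) + L₂/(3EI) = 5.267/EI.
Slope continuity at B: θ_0 = M_B·5.267/EI, so M_B = 1111/5.267 = 210.9 kN·m (hogging).
Span AB, ΣM about A with M_B applied at B: R_B^{AB}·8 = 211.8 + 210.9, so R_B^{AB} = 52.84 kN and R_A = 37.2 − 52.84 = -15.64 kN.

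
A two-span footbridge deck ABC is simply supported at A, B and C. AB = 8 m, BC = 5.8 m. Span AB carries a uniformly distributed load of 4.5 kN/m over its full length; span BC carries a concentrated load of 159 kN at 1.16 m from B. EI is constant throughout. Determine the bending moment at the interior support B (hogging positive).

M_B = 76.68 kN·m

Release continuity at B by inserting a hinge; the redundant is the internal moment M_B. The primary structure is two simply-supported spans AB and BC.
Discontinuity in slope at B on the released structure — sum the simple-span end rotations:
  span AB: UDL 4.5: wL³/(24EI) = 96/EI
  span BC: point load 159 at a = 1.16: Pab(L + b)/(6LEI) = 256.7/EI
  relative rotation θ_0 = (96 + 256.7)/EI = 352.7/EI
A unit hogging moment at B produces rotation L₁/(3EI) + L₂/(3EI) = 4.6/EI.
Compatibility: M_B·(L₁+L₂)/(3EI) = θ_0, giving M_B = 76.68 kN·m (hogging).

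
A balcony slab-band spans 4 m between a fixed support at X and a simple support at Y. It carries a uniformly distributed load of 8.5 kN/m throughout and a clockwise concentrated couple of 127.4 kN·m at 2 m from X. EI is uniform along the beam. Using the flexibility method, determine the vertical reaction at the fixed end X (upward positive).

Take the reaction at Y as the redundant and release it; the primary structure is a cantilever fixed at X.
Deflection at Y on the released cantilever, summing each load's contribution:
  UDL 8.5: wL⁴/(8EI) = 272/EI
  clockwise couple 127.4 at a = 2: M₀a(2L − a)/(2EI) = 764.4/EI
  δ_0 = 1036/EI
Flexibility coefficient — unit upward force at Y: δ_{YY} = L³/(3EI) = 21.33/EI.
Compatibility at Y: δ_0 − R_Y·δ_{YY} = 0, so R_Y = 1036/21.33 = 48.58 kN.
Vertical equilibrium: R_X = ΣP − R_Y = 34 − 48.58 = -14.58 kN.

R_X = -14.58 kN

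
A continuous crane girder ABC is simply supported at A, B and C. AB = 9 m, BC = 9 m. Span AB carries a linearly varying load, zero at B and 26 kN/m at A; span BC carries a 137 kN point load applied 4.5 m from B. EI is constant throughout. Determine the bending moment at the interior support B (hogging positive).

M_B = 177 kN·m

Release continuity at B by inserting a hinge; the redundant is the internal moment M_B. The primary structure is two simply-supported spans AB and BC.
Rotations at B on the released spans (each span's end-slope, ×1/EI):
  span AB: triangular load, peak 26: 7w₀L³/(360EI) = 368.6/EI
  span BC: point load 137 at a = 4.5: Pab(L + b)/(6LEI) = 693.6/EI
  relative rotation θ_0 = (368.6 + 693.6)/EI = 1062/EI
A unit hogging moment at B produces rotation L₁/(3EI) + L₂/(3EI) = 6/EI.
Slope continuity at B: θ_0 = M_B·6/EI, so M_B = 1062/6 = 177 kN·m (hogging).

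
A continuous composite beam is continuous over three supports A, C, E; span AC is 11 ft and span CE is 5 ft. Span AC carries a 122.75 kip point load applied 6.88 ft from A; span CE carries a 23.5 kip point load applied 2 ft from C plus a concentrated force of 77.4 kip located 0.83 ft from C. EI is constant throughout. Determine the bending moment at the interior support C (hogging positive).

M_C = 199.1 kip·ft

Release continuity at C by inserting a hinge; the redundant is the internal moment M_C. The primary structure is two simply-supported spans AC and CE.
End slopes at the hinge C, treating each span as simply supported:
  span AC: point load 122.75 at a = 6.88: Pab(L + a)/(6LEI) = 942.6/EI
  span CE: point load 23.5 at a = 2: Pab(L + b)/(6LEI) = 37.6/EI
  span CE: point load 77.4 at a = 0.83: Pab(L + b)/(6LEI) = 81.88/EI
  relative rotation θ_0 = (942.6 + 119.5)/EI = 1062/EI
A unit hogging moment at C produces rotation L₁/(3EI) + L₂/(3EI) = 5.333/EI.
Slope continuity at C: θ_0 = M_C·5.333/EI, so M_C = 1062/5.333 = 199.1 kip·ft (hogging).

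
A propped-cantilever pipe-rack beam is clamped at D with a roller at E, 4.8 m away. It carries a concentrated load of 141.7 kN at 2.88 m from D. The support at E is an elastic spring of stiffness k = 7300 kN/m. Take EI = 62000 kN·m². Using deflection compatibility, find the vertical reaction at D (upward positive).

R_D = 91.95 kN

Take the reaction at E as the redundant and release it; the primary structure is a cantilever fixed at D.
Free-end deflection of the primary structure under the applied loading (downward +):
  point load 141.7 at a = 2.88: Pa²(3L − a)/(6EI) = 2257/EI
Tip deflection under a unit load at E: L³/(3EI) = 36.86/EI.
With EI = 62000 kN·m²: δ_0 = 0.036397 m and δ_{EE} = 0.000595 m/kN.
Compatibility — the spring shortens by R_E/k under the reaction it provides: δ_0 − R_E·δ_{EE} = R_E/k. With 1/k = 0.000137 m/kN, R_E = δ_0 / (δ_{EE} + 1/k) = 0.036397 / (0.000595 + 0.000137) = 49.75 kN.
Vertical equilibrium: R_D = ΣP − R_E = 141.7 − 49.75 = 91.95 kN.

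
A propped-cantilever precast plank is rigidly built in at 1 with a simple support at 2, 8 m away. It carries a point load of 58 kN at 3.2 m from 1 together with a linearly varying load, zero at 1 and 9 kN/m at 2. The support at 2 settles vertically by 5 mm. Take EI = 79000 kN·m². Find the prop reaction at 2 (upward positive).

Remove the prop at 2; the released (primary) structure is a cantilever built in at 1.
Deflection at 2 on the released cantilever, summing each load's contribution:
  point load 58 at a = 3.2: Pa²(3L − a)/(6EI) = 2059/EI
  triangular load, peak 9 at the free end: 11w₀L⁴/(120EI) = 3379/EI
  δ_0 = 5438/EI
Tip deflection under a unit load at 2: L³/(3EI) = 170.7/EI.
With EI = 79000 kN·m²: δ_0 = 0.068837 m and δ_{22} = 0.00216 m/kN.
Compatibility — the beam at 2 must follow the support down by 0.005 m: δ_0 − R_2·δ_{22} = 0.005, so R_2 = (0.068837 − 0.005)/0.00216 = 29.55 kN.

R_2 = 29.55 kN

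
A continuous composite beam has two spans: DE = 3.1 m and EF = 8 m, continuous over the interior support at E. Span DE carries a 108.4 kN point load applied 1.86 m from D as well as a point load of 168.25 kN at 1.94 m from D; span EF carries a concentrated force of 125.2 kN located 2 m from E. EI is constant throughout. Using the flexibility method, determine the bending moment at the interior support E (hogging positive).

M_E = 164.2 kN·m

Take M_E as the redundant. Released structure: two simple spans DE and EF with a hinge at E.
Rotations at E on the released spans (each span's end-slope, ×1/EI):
  span DE: point load 108.4 at a = 1.86: Pab(L + a)/(6LEI) = 66.67/EI
  span DE: point load 168.25 at a = 1.94: Pab(L + a)/(6LEI) = 102.6/EI
  span EF: point load 125.2 at a = 2: Pab(L + b)/(6LEI) = 438.2/EI
  relative rotation θ_0 = (169.3 + 438.2)/EI = 607.5/EI
A unit hogging moment at E produces rotation L₁/(3EI) + L₂/(3EI) = 3.7/EI.
Compatibility: M_E·(L₁+L₂)/(3EI) = θ_0, giving M_E = 164.2 kN·m (hogging).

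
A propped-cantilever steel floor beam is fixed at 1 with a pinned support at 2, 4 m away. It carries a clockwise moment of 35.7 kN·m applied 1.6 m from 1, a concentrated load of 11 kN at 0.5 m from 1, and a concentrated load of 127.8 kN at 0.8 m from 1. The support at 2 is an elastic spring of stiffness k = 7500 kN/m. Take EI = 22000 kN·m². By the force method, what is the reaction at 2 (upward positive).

R_2 = 14.04 kN

Take the reaction at 2 as the redundant and release it; the primary structure is a cantilever fixed at 1.
Free-end deflection of the primary structure under the applied loading (downward +):
  clockwise couple 35.7 at a = 1.6: M₀a(2L − a)/(2EI) = 182.8/EI
  point load 11 at a = 0.5: Pa²(3L − a)/(6EI) = 5.271/EI
  point load 127.8 at a = 0.8: Pa²(3L − a)/(6EI) = 152.7/EI
  δ_0 = 340.7/EI
Tip deflection under a unit load at 2: L³/(3EI) = 21.33/EI.
With EI = 22000 kN·m²: δ_0 = 0.015488 m and δ_{22} = 0.00097 m/kN.
Compatibility — the spring shortens by R_2/k under the reaction it provides: δ_0 − R_2·δ_{22} = R_2/k. With 1/k = 0.000133 m/kN, R_2 = δ_0 / (δ_{22} + 1/k) = 0.015488 / (0.00097 + 0.000133) = 14.04 kN.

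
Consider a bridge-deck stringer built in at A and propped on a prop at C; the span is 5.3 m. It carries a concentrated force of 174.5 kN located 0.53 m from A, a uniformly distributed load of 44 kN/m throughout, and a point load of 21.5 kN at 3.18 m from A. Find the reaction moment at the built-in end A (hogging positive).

Release the roller at C. Primary structure: cantilever fixed at A.
Downward deflection at the released point C due to the loads:
  point load 174.5 at a = 0.53: Pa²(3L − a)/(6EI) = 125.6/EI
  UDL 44: wL⁴/(8EI) = 4340/EI
  point load 21.5 at a = 3.18: Pa²(3L − a)/(6EI) = 460.9/EI
  δ_0 = 4926/EI
Flexibility coefficient — unit upward force at C: δ_{CC} = L³/(3EI) = 49.63/EI.
The prop prevents deflection at C: R_C = δ_0/δ_{CC} = 4926/49.63 = 99.27 kN.
Moment equilibrium about A: M_A = Σ(load moments about A) − R_C·L = 778.8 − 99.27×5.3 = 252.7 kN·m.

M_A = 252.7 kN·m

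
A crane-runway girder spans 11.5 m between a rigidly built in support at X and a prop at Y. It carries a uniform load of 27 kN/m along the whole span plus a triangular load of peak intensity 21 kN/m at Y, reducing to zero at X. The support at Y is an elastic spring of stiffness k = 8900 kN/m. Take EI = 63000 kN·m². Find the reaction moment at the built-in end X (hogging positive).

M_X = 637.3 kN·m

Remove the prop at Y; the released (primary) structure is a cantilever built in at X.
Deflection at Y on the released cantilever, summing each load's contribution:
  UDL 27: wL⁴/(8EI) = 59029/EI
  triangular load, peak 21 at the free end: 11w₀L⁴/(120EI) = 33668/EI
  δ_0 = 92697/EI
Flexibility coefficient — unit upward force at Y: δ_{YY} = L³/(3EI) = 507/EI.
With EI = 63000 kN·m²: δ_0 = 1.4714 m and δ_{YY} = 0.008047 m/kN.
Compatibility — the spring shortens by R_Y/k under the reaction it provides: δ_0 − R_Y·δ_{YY} = R_Y/k. With 1/k = 0.000112 m/kN, R_Y = δ_0 / (δ_{YY} + 1/k) = 1.4714 / (0.008047 + 0.000112) = 180.3 kN.
Moment equilibrium about X: M_X = Σ(load moments about X) − R_Y·L = 2711 − 180.3×11.5 = 637.3 kN·m.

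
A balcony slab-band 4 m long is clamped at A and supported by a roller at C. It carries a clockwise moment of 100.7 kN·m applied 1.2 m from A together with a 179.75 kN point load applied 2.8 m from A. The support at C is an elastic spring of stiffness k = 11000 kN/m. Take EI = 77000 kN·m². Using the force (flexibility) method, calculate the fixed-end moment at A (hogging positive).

Take the reaction at C as the redundant and release it; the primary structure is a cantilever fixed at A.
Primary-structure tip deflection at C by superposition:
  clockwise couple 100.7 at a = 1.2: M₀a(2L − a)/(2EI) = 410.9/EI
  point load 179.75 at a = 2.8: Pa²(3L − a)/(6EI) = 2161/EI
  δ_0 = 2572/EI
Flexibility coefficient — unit upward force at C: δ_{CC} = L³/(3EI) = 21.33/EI.
With EI = 77000 kN·m²: δ_0 = 0.033399 m and δ_{CC} = 0.000277 m/kN.
Compatibility — the spring shortens by R_C/k under the reaction it provides: δ_0 − R_C·δ_{CC} = R_C/k. With 1/k = 0.000091 m/kN, R_C = δ_0 / (δ_{CC} + 1/k) = 0.033399 / (0.000277 + 0.000091) = 90.77 kN.
Moment equilibrium about A: M_A = Σ(load moments about A) − R_C·L = 604 − 90.77×4 = 240.9 kN·m.

M_A = 240.9 kN·m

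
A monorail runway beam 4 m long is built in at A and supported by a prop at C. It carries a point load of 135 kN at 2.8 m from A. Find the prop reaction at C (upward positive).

Remove the prop at C; the released (primary) structure is a cantilever built in at A.
Free-end deflection of the primary structure under the applied loading (downward +):
  point load 135 at a = 2.8: Pa²(3L − a)/(6EI) = 1623/EI
Tip deflection under a unit load at C: L³/(3EI) = 21.33/EI.
Compatibility at C: δ_0 − R_C·δ_{CC} = 0, so R_C = 1623/21.33 = 76.07 kN.

R_C = 76.07 kN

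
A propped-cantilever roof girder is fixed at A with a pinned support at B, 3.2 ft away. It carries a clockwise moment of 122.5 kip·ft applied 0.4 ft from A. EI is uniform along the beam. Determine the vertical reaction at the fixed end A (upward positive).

Release the roller at B. Primary structure: cantilever fixed at A.
Free-end deflection of the primary structure under the applied loading (downward +):
  clockwise couple 122.5 at a = 0.4: M₀a(2L − a)/(2EI) = 147/EI
Tip deflection under a unit load at B: L³/(3EI) = 10.92/EI.
The prop prevents deflection at B: R_B = δ_0/δ_{BB} = 147/10.92 = 13.46 kip.
Vertical equilibrium: R_A = ΣP − R_B = 0 − 13.46 = -13.46 kip.

R_A = -13.46 kip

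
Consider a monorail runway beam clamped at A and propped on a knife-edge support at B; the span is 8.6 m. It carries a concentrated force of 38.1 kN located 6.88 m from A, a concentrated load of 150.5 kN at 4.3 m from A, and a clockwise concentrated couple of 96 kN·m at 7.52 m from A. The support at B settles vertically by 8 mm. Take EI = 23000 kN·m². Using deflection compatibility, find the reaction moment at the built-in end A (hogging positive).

Take the reaction at B as the redundant and release it; the primary structure is a cantilever fixed at A.
Deflection at B on the released cantilever, summing each load's contribution:
  point load 38.1 at a = 6.88: Pa²(3L − a)/(6EI) = 5687/EI
  point load 150.5 at a = 4.3: Pa²(3L − a)/(6EI) = 9972/EI
  clockwise couple 96 at a = 7.52: M₀a(2L − a)/(2EI) = 3494/EI
  δ_0 = 19152/EI
Flexibility coefficient — unit upward force at B: δ_{BB} = L³/(3EI) = 212/EI.
With EI = 23000 kN·m²: δ_0 = 0.83272 m and δ_{BB} = 0.009218 m/kN.
Compatibility — the beam at B must follow the support down by 0.008 m: δ_0 − R_B·δ_{BB} = 0.008, so R_B = (0.83272 − 0.008)/0.009218 = 89.47 kN.
Moment equilibrium about A: M_A = Σ(load moments about A) − R_B·L = 1005 − 89.47×8.6 = 235.9 kN·m.

M_A = 235.9 kN·m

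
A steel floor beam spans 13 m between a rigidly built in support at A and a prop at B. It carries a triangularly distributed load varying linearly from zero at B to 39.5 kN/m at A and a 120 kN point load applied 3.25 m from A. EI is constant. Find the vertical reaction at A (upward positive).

R_A = 315.1 kN

Release the roller at B. Primary structure: cantilever fixed at A.
Deflection at B on the released cantilever, summing each load's contribution:
  triangular load, peak 39.5 at the fixed end: w₀L⁴/(30EI) = 37605/EI
  point load 120 at a = 3.25: Pa²(3L − a)/(6EI) = 7552/EI
  δ_0 = 45158/EI
Flexibility coefficient — unit upward force at B: δ_{BB} = L³/(3EI) = 732.3/EI.
The prop prevents deflection at B: R_B = δ_0/δ_{BB} = 45158/732.3 = 61.66 kN.
Vertical equilibrium: R_A = ΣP − R_B = 376.8 − 61.66 = 315.1 kN.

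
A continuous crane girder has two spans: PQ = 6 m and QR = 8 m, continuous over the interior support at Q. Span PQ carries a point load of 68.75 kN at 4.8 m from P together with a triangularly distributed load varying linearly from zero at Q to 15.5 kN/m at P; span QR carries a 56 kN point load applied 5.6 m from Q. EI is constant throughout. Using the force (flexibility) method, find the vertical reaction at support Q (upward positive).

R_Q = 109 kN

Take M_Q as the redundant. Released structure: two simple spans PQ and QR with a hinge at Q.
End slopes at the hinge Q, treating each span as simply supported:
  span PQ: point load 68.75 at a = 4.8: Pab(L + a)/(6LEI) = 118.8/EI
  span PQ: triangular load, peak 15.5: 7w₀L³/(360EI) = 65.1/EI
  span QR: point load 56 at a = 5.6: Pab(L + b)/(6LEI) = 163.1/EI
  relative rotation θ_0 = (183.9 + 163.1)/EI = 347/EI
A unit hogging moment at Q produces rotation L₁/(3EI) + L₂/(3EI) = 4.667/EI.
Slope continuity at Q: θ_0 = M_Q·4.667/EI, so M_Q = 347/4.667 = 74.35 kN·m (hogging).
Span PQ, ΣM about P with M_Q applied at Q: R_Q^{PQ}·6 = 423 + 74.35, so R_Q^{PQ} = 82.89 kN and R_P = 115.2 − 82.89 = 32.36 kN.
Span QR, ΣM about R: R_Q^{QR}·8 = 134.4 + 74.35, so R_Q^{QR} = 26.09 kN and R_R = 56 − 26.09 = 29.91 kN.
R_Q = 82.89 + 26.09 = 109 kN.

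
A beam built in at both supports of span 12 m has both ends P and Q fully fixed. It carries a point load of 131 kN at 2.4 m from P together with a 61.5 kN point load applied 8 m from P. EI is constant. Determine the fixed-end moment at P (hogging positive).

M_P = 255.9 kN·m

Take the two fixed-end moments M_P, M_Q as redundants; the released structure is the simple span PQ.
End rotations of the released simple span under the applied load (×1/EI):
  at P: point load 131 at a = 2.4: Pab(L + b)/(6LEI) = 905.5/EI
  at Q: point load 131 at a = 2.4: Pab(L + a)/(6LEI) = 603.6/EI
  at P: point load 61.5 at a = 8: Pab(L + b)/(6LEI) = 437.3/EI
  at Q: point load 61.5 at a = 8: Pab(L + a)/(6LEI) = 546.7/EI
  θ_P0 = 1343/EI,  θ_Q0 = 1150/EI
Flexibility coefficients: a unit moment at one end gives L/(3EI) there and L/(6EI) at the far end, so f₁₁ = f₂₂ = 4/EI and f₁₂ = f₂₁ = 2/EI.
Compatibility — zero rotation at each built-in end:
  4 M_P + 2 M_Q = 1343
  2 M_P + 4 M_Q = 1150
Solving the pair gives M_P = 255.9 kN·m and M_Q = 159.6 kN·m (hogging).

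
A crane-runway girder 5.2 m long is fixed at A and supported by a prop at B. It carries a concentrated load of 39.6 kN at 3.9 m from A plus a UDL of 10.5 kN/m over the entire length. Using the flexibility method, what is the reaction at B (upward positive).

R_B = 45.53 kN

Choose R_B as the redundant. The primary structure is the cantilever fixed at A.
Free-end deflection of the primary structure under the applied loading (downward +):
  point load 39.6 at a = 3.9: Pa²(3L − a)/(6EI) = 1175/EI
  UDL 10.5: wL⁴/(8EI) = 959.6/EI
  δ_0 = 2134/EI
Tip deflection under a unit load at B: L³/(3EI) = 46.87/EI.
The prop prevents deflection at B: R_B = δ_0/δ_{BB} = 2134/46.87 = 45.53 kN.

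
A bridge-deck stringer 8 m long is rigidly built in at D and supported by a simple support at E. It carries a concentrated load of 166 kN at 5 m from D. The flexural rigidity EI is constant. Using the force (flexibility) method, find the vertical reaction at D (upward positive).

R_D = 89 kN

Choose R_E as the redundant. The primary structure is the cantilever fixed at D.
Downward deflection at the released point E due to the loads:
  point load 166 at a = 5: Pa²(3L − a)/(6EI) = 13142/EI
Flexibility coefficient — unit upward force at E: δ_{EE} = L³/(3EI) = 170.7/EI.
Compatibility at E: δ_0 − R_E·δ_{EE} = 0, so R_E = 13142/170.7 = 77 kN.
Vertical equilibrium: R_D = ΣP − R_E = 166 − 77 = 89 kN.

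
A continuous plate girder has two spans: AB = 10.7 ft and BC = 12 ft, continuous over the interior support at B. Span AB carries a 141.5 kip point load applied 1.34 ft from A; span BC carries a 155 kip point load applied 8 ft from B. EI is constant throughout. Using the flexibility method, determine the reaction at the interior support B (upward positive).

Insert a hinge at B; M_B is the redundant, and each span becomes simply supported.
End slopes at the hinge B, treating each span as simply supported:
  span AB: point load 141.5 at a = 1.34: Pab(L + a)/(6LEI) = 332.8/EI
  span BC: point load 155 at a = 8: Pab(L + b)/(6LEI) = 1102/EI
  relative rotation θ_0 = (332.8 + 1102)/EI = 1435/EI
A unit hogging moment at B produces rotation L₁/(3EI) + L₂/(3EI) = 7.567/EI.
Slope continuity at B: θ_0 = M_B·7.567/EI, so M_B = 1435/7.567 = 189.7 kip·ft (hogging).
Span AB, ΣM about A with M_B applied at B: R_B^{AB}·10.7 = 189.6 + 189.7, so R_B^{AB} = 35.45 kip and R_A = 141.5 − 35.45 = 106.1 kip.
Span BC, ΣM about C: R_B^{BC}·12 = 620 + 189.7, so R_B^{BC} = 67.47 kip and R_C = 155 − 67.47 = 87.53 kip.
R_B = 35.45 + 67.47 = 102.9 kip.

R_B = 102.9 kip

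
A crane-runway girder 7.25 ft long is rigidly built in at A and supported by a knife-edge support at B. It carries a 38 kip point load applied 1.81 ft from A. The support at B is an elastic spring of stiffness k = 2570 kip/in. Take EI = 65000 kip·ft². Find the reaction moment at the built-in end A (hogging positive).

M_A = 45.55 kip·ft

Remove the prop at B; the released (primary) structure is a cantilever built in at A.
Deflection at B on the released cantilever, summing each load's contribution:
  point load 38 at a = 1.81: Pa²(3L − a)/(6EI) = 413.7/EI
Tip deflection under a unit load at B: L³/(3EI) = 127/EI.
With EI = 65000 kip·ft²: δ_0 = 0.006365 ft and δ_{BB} = 0.001954 ft/kip.
Compatibility — the spring shortens by R_B/k under the reaction it provides: δ_0 − R_B·δ_{BB} = R_B/k. With 1/k = 1/(2570×12) ft/kip = 0.000032 ft/kip, R_B = δ_0 / (δ_{BB} + 1/k) = 0.006365 / (0.001954 + 0.000032) = 3.204 kip.
Moment equilibrium about A: M_A = Σ(load moments about A) − R_B·L = 68.78 − 3.204×7.25 = 45.55 kip·ft.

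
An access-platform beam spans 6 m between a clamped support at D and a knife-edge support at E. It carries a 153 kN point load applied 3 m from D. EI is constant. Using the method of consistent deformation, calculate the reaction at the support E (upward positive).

R_E = 47.81 kN

Release the roller at E. Primary structure: cantilever fixed at D.
Deflection at E on the released cantilever, summing each load's contribution:
  point load 153 at a = 3: Pa²(3L − a)/(6EI) = 3442/EI
Flexibility coefficient — unit upward force at E: δ_{EE} = L³/(3EI) = 72/EI.
The prop prevents deflection at E: R_E = δ_0/δ_{EE} = 3442/72 = 47.81 kN.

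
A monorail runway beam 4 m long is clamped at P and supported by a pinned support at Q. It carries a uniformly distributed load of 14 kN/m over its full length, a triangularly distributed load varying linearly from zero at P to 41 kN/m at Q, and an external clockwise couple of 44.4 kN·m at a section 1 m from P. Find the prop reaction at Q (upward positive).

Release the roller at Q. Primary structure: cantilever fixed at P.
Free-end deflection of the primary structure under the applied loading (downward +):
  UDL 14: wL⁴/(8EI) = 448/EI
  triangular load, peak 41 at the free end: 11w₀L⁴/(120EI) = 962.1/EI
  clockwise couple 44.4 at a = 1: M₀a(2L − a)/(2EI) = 155.4/EI
  δ_0 = 1566/EI
Flexibility coefficient — unit upward force at Q: δ_{QQ} = L³/(3EI) = 21.33/EI.
Compatibility at Q: δ_0 − R_Q·δ_{QQ} = 0, so R_Q = 1566/21.33 = 73.38 kN.

R_Q = 73.38 kN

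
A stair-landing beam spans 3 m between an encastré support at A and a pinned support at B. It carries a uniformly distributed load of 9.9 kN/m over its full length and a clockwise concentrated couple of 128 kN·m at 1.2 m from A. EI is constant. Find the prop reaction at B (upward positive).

R_B = 52.1 kN

Remove the prop at B; the released (primary) structure is a cantilever built in at A.
Primary-structure tip deflection at B by superposition:
  UDL 9.9: wL⁴/(8EI) = 100.2/EI
  clockwise couple 128 at a = 1.2: M₀a(2L − a)/(2EI) = 368.6/EI
  δ_0 = 468.9/EI
Tip deflection under a unit load at B: L³/(3EI) = 9/EI.
The prop prevents deflection at B: R_B = δ_0/δ_{BB} = 468.9/9 = 52.1 kN.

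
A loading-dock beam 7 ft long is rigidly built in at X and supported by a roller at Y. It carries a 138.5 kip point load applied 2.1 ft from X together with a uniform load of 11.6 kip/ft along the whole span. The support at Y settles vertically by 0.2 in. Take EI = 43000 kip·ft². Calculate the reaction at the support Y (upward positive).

Choose R_Y as the redundant. The primary structure is the cantilever fixed at X.
Deflection at Y on the released cantilever, summing each load's contribution:
  point load 138.5 at a = 2.1: Pa²(3L − a)/(6EI) = 1924/EI
  UDL 11.6: wL⁴/(8EI) = 3481/EI
  δ_0 = 5405/EI
Tip deflection under a unit load at Y: L³/(3EI) = 114.3/EI.
With EI = 43000 kip·ft²: δ_0 = 0.12571 ft and δ_{YY} = 0.002659 ft/kip.
Compatibility — the beam at Y must follow the support down by 0.01667 ft: δ_0 − R_Y·δ_{YY} = 0.01667, so R_Y = (0.12571 − 0.01667)/0.002659 = 41.01 kip.

R_Y = 41.01 kip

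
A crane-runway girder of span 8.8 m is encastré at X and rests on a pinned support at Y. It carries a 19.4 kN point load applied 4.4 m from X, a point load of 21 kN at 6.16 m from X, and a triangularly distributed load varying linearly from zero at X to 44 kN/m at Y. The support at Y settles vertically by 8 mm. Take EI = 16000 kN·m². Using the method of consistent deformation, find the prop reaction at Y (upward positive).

R_Y = 123.8 kN

Remove the prop at Y; the released (primary) structure is a cantilever built in at X.
Free-end deflection of the primary structure under the applied loading (downward +):
  point load 19.4 at a = 4.4: Pa²(3L − a)/(6EI) = 1377/EI
  point load 21 at a = 6.16: Pa²(3L − a)/(6EI) = 2688/EI
  triangular load, peak 44 at the free end: 11w₀L⁴/(120EI) = 24188/EI
  δ_0 = 28253/EI
Flexibility coefficient — unit upward force at Y: δ_{YY} = L³/(3EI) = 227.2/EI.
With EI = 16000 kN·m²: δ_0 = 1.7658 m and δ_{YY} = 0.014197 m/kN.
Compatibility — the beam at Y must follow the support down by 0.008 m: δ_0 − R_Y·δ_{YY} = 0.008, so R_Y = (1.7658 − 0.008)/0.014197 = 123.8 kN.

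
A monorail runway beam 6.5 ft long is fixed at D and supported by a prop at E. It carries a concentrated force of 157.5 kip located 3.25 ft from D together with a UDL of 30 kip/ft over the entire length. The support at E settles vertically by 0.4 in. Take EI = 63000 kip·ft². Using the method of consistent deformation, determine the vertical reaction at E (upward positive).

Take the reaction at E as the redundant and release it; the primary structure is a cantilever fixed at D.
Free-end deflection of the primary structure under the applied loading (downward +):
  point load 157.5 at a = 3.25: Pa²(3L − a)/(6EI) = 4506/EI
  UDL 30: wL⁴/(8EI) = 6694/EI
  δ_0 = 11200/EI
Flexibility coefficient — unit upward force at E: δ_{EE} = L³/(3EI) = 91.54/EI.
With EI = 63000 kip·ft²: δ_0 = 0.17777 ft and δ_{EE} = 0.001453 ft/kip.
Compatibility — the beam at E must follow the support down by 0.03333 ft: δ_0 − R_E·δ_{EE} = 0.03333, so R_E = (0.17777 − 0.03333)/0.001453 = 99.4 kip.

R_E = 99.4 kip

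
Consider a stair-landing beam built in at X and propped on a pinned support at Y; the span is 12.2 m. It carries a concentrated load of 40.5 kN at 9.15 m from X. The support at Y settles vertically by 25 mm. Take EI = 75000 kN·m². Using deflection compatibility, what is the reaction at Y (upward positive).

R_Y = 22.53 kN

Release the roller at Y. Primary structure: cantilever fixed at X.
Free-end deflection of the primary structure under the applied loading (downward +):
  point load 40.5 at a = 9.15: Pa²(3L − a)/(6EI) = 15513/EI
Tip deflection under a unit load at Y: L³/(3EI) = 605.3/EI.
With EI = 75000 kN·m²: δ_0 = 0.20684 m and δ_{YY} = 0.00807 m/kN.
Compatibility — the beam at Y must follow the support down by 0.025 m: δ_0 − R_Y·δ_{YY} = 0.025, so R_Y = (0.20684 − 0.025)/0.00807 = 22.53 kN.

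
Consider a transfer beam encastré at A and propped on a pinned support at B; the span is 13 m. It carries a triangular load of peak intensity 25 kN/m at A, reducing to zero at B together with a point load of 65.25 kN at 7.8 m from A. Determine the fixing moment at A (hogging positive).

M_A = 424.2 kN·m

Choose R_B as the redundant. The primary structure is the cantilever fixed at A.
Primary-structure tip deflection at B by superposition:
  triangular load, peak 25 at the fixed end: w₀L⁴/(30EI) = 23801/EI
  point load 65.25 at a = 7.8: Pa²(3L − a)/(6EI) = 20643/EI
  δ_0 = 44444/EI
Tip deflection under a unit load at B: L³/(3EI) = 732.3/EI.
The prop prevents deflection at B: R_B = δ_0/δ_{BB} = 44444/732.3 = 60.69 kN.
Moment equilibrium about A: M_A = Σ(load moments about A) − R_B·L = 1213 − 60.69×13 = 424.2 kN·m.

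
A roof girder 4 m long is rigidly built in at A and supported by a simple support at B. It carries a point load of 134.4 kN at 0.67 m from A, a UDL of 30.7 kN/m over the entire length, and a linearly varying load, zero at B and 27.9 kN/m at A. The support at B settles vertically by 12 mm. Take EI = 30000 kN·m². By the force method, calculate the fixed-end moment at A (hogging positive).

Take the reaction at B as the redundant and release it; the primary structure is a cantilever fixed at A.
Primary-structure tip deflection at B by superposition:
  point load 134.4 at a = 0.67: Pa²(3L − a)/(6EI) = 113.9/EI
  UDL 30.7: wL⁴/(8EI) = 982.4/EI
  triangular load, peak 27.9 at the fixed end: w₀L⁴/(30EI) = 238.1/EI
  δ_0 = 1334/EI
Flexibility coefficient — unit upward force at B: δ_{BB} = L³/(3EI) = 21.33/EI.
With EI = 30000 kN·m²: δ_0 = 0.04448 m and δ_{BB} = 0.000711 m/kN.
Compatibility — the beam at B must follow the support down by 0.012 m: δ_0 − R_B·δ_{BB} = 0.012, so R_B = (0.04448 − 0.012)/0.000711 = 45.68 kN.
Moment equilibrium about A: M_A = Σ(load moments about A) − R_B·L = 410 − 45.68×4 = 227.3 kN·m.

M_A = 227.3 kN·m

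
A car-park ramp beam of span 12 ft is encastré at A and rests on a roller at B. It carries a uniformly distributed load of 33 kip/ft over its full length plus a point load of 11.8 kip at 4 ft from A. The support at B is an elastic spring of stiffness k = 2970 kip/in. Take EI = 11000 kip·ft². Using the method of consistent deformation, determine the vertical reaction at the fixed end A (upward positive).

R_A = 257.6 kip

Choose R_B as the redundant. The primary structure is the cantilever fixed at A.
Deflection at B on the released cantilever, summing each load's contribution:
  UDL 33: wL⁴/(8EI) = 85536/EI
  point load 11.8 at a = 4: Pa²(3L − a)/(6EI) = 1007/EI
  δ_0 = 86543/EI
Tip deflection under a unit load at B: L³/(3EI) = 576/EI.
With EI = 11000 kip·ft²: δ_0 = 7.8675 ft and δ_{BB} = 0.052364 ft/kip.
Compatibility — the spring shortens by R_B/k under the reaction it provides: δ_0 − R_B·δ_{BB} = R_B/k. With 1/k = 1/(2970×12) ft/kip = 0.000028 ft/kip, R_B = δ_0 / (δ_{BB} + 1/k) = 7.8675 / (0.052364 + 0.000028) = 150.2 kip.
Vertical equilibrium: R_A = ΣP − R_B = 407.8 − 150.2 = 257.6 kip.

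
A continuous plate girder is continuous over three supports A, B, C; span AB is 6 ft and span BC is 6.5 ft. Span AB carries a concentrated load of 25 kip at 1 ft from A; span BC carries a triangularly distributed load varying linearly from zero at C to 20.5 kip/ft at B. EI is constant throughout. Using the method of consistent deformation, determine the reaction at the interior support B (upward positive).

Release continuity at B by inserting a hinge; the redundant is the internal moment M_B. The primary structure is two simply-supported spans AB and BC.
End slopes at the hinge B, treating each span as simply supported:
  span AB: point load 25 at a = 1: Pab(L + a)/(6LEI) = 24.31/EI
  span BC: triangular load, peak 20.5: w₀L³/(45EI) = 125.1/EI
  relative rotation θ_0 = (24.31 + 125.1)/EI = 149.4/EI
A unit hogging moment at B produces rotation L₁/(3EI) + L₂/(3EI) = 4.167/EI.
Compatibility: M_B·(L₁+L₂)/(3EI) = θ_0, giving M_B = 35.86 kip·ft (hogging).
Span AB, ΣM about A with M_B applied at B: R_B^{AB}·6 = 25 + 35.86, so R_B^{AB} = 10.14 kip and R_A = 25 − 10.14 = 14.86 kip.
Span BC, ΣM about C: R_B^{BC}·6.5 = 288.7 + 35.86, so R_B^{BC} = 49.93 kip and R_C = 66.62 − 49.93 = 16.69 kip.
R_B = 10.14 + 49.93 = 60.08 kip.

R_B = 60.08 kip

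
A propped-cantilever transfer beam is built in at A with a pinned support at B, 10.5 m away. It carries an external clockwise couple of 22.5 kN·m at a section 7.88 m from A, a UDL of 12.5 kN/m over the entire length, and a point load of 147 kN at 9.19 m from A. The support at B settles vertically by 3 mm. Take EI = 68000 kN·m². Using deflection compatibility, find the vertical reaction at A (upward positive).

R_A = 106.9 kN

Choose R_B as the redundant. The primary structure is the cantilever fixed at A.
Free-end deflection of the primary structure under the applied loading (downward +):
  clockwise couple 22.5 at a = 7.88: M₀a(2L − a)/(2EI) = 1163/EI
  UDL 12.5: wL⁴/(8EI) = 18992/EI
  point load 147 at a = 9.19: Pa²(3L − a)/(6EI) = 46163/EI
  δ_0 = 66319/EI
Flexibility coefficient — unit upward force at B: δ_{BB} = L³/(3EI) = 385.9/EI.
With EI = 68000 kN·m²: δ_0 = 0.97527 m and δ_{BB} = 0.005675 m/kN.
Compatibility — the beam at B must follow the support down by 0.003 m: δ_0 − R_B·δ_{BB} = 0.003, so R_B = (0.97527 − 0.003)/0.005675 = 171.3 kN.
Vertical equilibrium: R_A = ΣP − R_B = 278.2 − 171.3 = 106.9 kN.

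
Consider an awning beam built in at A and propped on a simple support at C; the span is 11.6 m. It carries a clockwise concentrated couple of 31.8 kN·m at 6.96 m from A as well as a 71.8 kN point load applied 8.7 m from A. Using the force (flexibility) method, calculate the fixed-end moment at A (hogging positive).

Release the roller at C. Primary structure: cantilever fixed at A.
Deflection at C on the released cantilever, summing each load's contribution:
  clockwise couple 31.8 at a = 6.96: M₀a(2L − a)/(2EI) = 1797/EI
  point load 71.8 at a = 8.7: Pa²(3L − a)/(6EI) = 23640/EI
  δ_0 = 25437/EI
Tip deflection under a unit load at C: L³/(3EI) = 520.3/EI.
Compatibility at C: δ_0 − R_C·δ_{CC} = 0, so R_C = 25437/520.3 = 48.89 kN.
Moment equilibrium about A: M_A = Σ(load moments about A) − R_C·L = 656.5 − 48.89×11.6 = 89.34 kN·m.

M_A = 89.34 kN·m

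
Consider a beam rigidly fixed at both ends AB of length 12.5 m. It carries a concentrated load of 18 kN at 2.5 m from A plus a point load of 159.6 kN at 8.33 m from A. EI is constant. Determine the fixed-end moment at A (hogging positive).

Release both end moments; the primary structure is a simply-supported span AB with redundants M_A and M_B.
Simple-span end rotations at A and B under the given loads:
  at A: point load 18 at a = 2.5: Pab(L + b)/(6LEI) = 135/EI
  at B: point load 18 at a = 2.5: Pab(L + a)/(6LEI) = 90/EI
  at A: point load 159.6 at a = 8.33: Pab(L + b)/(6LEI) = 1232/EI
  at B: point load 159.6 at a = 8.33: Pab(L + a)/(6LEI) = 1540/EI
  θ_A0 = 1367/EI,  θ_B0 = 1630/EI
Flexibility coefficients: a unit moment at one end gives L/(3EI) there and L/(6EI) at the far end, so f₁₁ = f₂₂ = 4.167/EI and f₁₂ = f₂₁ = 2.083/EI.
Compatibility — zero rotation at each built-in end:
  4.167 M_A + 2.083 M_B = 1367
  2.083 M_A + 4.167 M_B = 1630
Solving the pair gives M_A = 176.8 kN·m and M_B = 302.8 kN·m (hogging).

M_A = 176.8 kN·m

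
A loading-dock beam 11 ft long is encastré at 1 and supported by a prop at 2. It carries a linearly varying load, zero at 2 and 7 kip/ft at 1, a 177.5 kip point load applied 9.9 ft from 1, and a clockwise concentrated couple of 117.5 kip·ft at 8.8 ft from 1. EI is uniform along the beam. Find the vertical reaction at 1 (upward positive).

Release the roller at 2. Primary structure: cantilever fixed at 1.
Downward deflection at the released point 2 due to the loads:
  triangular load, peak 7 at the fixed end: w₀L⁴/(30EI) = 3416/EI
  point load 177.5 at a = 9.9: Pa²(3L − a)/(6EI) = 66978/EI
  clockwise couple 117.5 at a = 8.8: M₀a(2L − a)/(2EI) = 6824/EI
  δ_0 = 77218/EI
Flexibility coefficient — unit upward force at 2: δ_{22} = L³/(3EI) = 443.7/EI.
Compatibility at 2: δ_0 − R_2·δ_{22} = 0, so R_2 = 77218/443.7 = 174 kip.
Vertical equilibrium: R_1 = ΣP − R_2 = 216 − 174 = 41.95 kip.

R_1 = 41.95 kip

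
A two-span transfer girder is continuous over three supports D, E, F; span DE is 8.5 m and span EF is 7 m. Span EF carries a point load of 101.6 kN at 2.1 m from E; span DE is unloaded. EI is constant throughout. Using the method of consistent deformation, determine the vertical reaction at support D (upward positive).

Insert a hinge at E; M_E is the redundant, and each span becomes simply supported.
End slopes at the hinge E, treating each span as simply supported:
  span EF: point load 101.6 at a = 2.1: Pab(L + b)/(6LEI) = 296.2/EI
  relative rotation θ_0 = (0 + 296.2)/EI = 296.2/EI
A unit hogging moment at E produces rotation L₁/(3EI) + L₂/(3EI) = 5.167/EI.
Slope continuity at E: θ_0 = M_E·5.167/EI, so M_E = 296.2/5.167 = 57.33 kN·m (hogging).
Span DE, ΣM about D with M_E applied at E: R_E^{DE}·8.5 = 0 + 57.33, so R_E^{DE} = 6.745 kN and R_D = 0 − 6.745 = -6.745 kN.

R_D = -6.745 kN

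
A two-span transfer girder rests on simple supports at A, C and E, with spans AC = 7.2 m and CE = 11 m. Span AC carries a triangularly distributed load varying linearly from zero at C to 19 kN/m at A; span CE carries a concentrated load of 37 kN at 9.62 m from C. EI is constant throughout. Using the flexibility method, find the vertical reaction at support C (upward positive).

Insert a hinge at C; M_C is the redundant, and each span becomes simply supported.
Rotations at C on the released spans (each span's end-slope, ×1/EI):
  span AC: triangular load, peak 19: 7w₀L³/(360EI) = 137.9/EI
  span CE: point load 37 at a = 9.62: Pab(L + b)/(6LEI) = 92.14/EI
  relative rotation θ_0 = (137.9 + 92.14)/EI = 230/EI
A unit hogging moment at C produces rotation L₁/(3EI) + L₂/(3EI) = 6.067/EI.
Compatibility: M_C·(L₁+L₂)/(3EI) = θ_0, giving M_C = 37.92 kN·m (hogging).
Span AC, ΣM about A with M_C applied at C: R_C^{AC}·7.2 = 164.2 + 37.92, so R_C^{AC} = 28.07 kN and R_A = 68.4 − 28.07 = 40.33 kN.
Span CE, ΣM about E: R_C^{CE}·11 = 51.06 + 37.92, so R_C^{CE} = 8.089 kN and R_E = 37 − 8.089 = 28.91 kN.
R_C = 28.07 + 8.089 = 36.16 kN.

R_C = 36.16 kN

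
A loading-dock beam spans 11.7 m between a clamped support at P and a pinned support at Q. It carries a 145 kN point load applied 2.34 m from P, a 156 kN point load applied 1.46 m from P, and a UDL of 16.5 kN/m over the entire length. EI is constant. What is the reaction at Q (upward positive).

R_Q = 84.01 kN

Release the roller at Q. Primary structure: cantilever fixed at P.
Downward deflection at the released point Q due to the loads:
  point load 145 at a = 2.34: Pa²(3L − a)/(6EI) = 4335/EI
  point load 156 at a = 1.46: Pa²(3L − a)/(6EI) = 1864/EI
  UDL 16.5: wL⁴/(8EI) = 38649/EI
  δ_0 = 44848/EI
Tip deflection under a unit load at Q: L³/(3EI) = 533.9/EI.
The prop prevents deflection at Q: R_Q = δ_0/δ_{QQ} = 44848/533.9 = 84.01 kN.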